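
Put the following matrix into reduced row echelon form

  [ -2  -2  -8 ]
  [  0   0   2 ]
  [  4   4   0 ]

[[1, 1, 0], [0, 0, 1], [0, 0, 0]]

R1 → -1/2·R1
  [ 1  1  4 ]
  [ 0  0  2 ]
  [ 4  4  0 ]
R3 → R3 − 4·R1
  [ 1  1    4 ]
  [ 0  0    2 ]
  [ 0  0  -16 ]
R2 → 1/2·R2
  [ 1  1    4 ]
  [ 0  0    1 ]
  [ 0  0  -16 ]
R3 → R3 + 16·R2
  [ 1  1  4 ]
  [ 0  0  1 ]
  [ 0  0  0 ]
R1 → R1 − 4·R2
  [ 1  1  0 ]
  [ 0  0  1 ]
  [ 0  0  0 ]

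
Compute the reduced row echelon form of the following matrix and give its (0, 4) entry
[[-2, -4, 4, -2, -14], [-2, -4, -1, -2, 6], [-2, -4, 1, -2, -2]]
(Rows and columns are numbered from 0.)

R1 := -1/2·R1
R2 := R2 + 2·R1
R3 := R3 + 2·R1
R2 := -1/5·R2
R3 := R3 + 3·R2
R1 := R1 + 2·R2

-1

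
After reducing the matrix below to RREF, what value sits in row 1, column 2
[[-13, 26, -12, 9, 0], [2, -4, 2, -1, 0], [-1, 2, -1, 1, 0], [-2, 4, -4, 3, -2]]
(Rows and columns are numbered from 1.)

-2

R1 ← -1/13·R1
R2 ← R2 − 2·R1
R3 ← R3 + R1
R4 ← R4 + 2·R1
R2 ← 13/2·R2
R3 ← R3 + 1/13·R2
R4 ← R4 + 28/13·R2
R3 ← 2·R3
R4 ← R4 − 7·R3
R4 ← -1/2·R4
R2 ← R2 − 5/2·R3
R1 ← R1 + 9/13·R3
R1 ← R1 − 12/13·R2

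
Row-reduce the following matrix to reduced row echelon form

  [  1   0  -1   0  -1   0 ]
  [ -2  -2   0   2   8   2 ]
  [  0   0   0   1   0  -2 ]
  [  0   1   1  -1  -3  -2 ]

r2 ← r2 + 2·r1
  [ 1   0  -1   0  -1   0 ]
  [ 0  -2  -2   2   6   2 ]
  [ 0   0   0   1   0  -2 ]
  [ 0   1   1  -1  -3  -2 ]
r2 ← -1/2·r2
  [ 1  0  -1   0  -1   0 ]
  [ 0  1   1  -1  -3  -1 ]
  [ 0  0   0   1   0  -2 ]
  [ 0  1   1  -1  -3  -2 ]
r4 ← r4 − r2
  [ 1  0  -1   0  -1   0 ]
  [ 0  1   1  -1  -3  -1 ]
  [ 0  0   0   1   0  -2 ]
  [ 0  0   0   0   0  -1 ]
r4 ← -1·r4
  [ 1  0  -1   0  -1   0 ]
  [ 0  1   1  -1  -3  -1 ]
  [ 0  0   0   1   0  -2 ]
  [ 0  0   0   0   0   1 ]
r3 ← r3 + 2·r4
  [ 1  0  -1   0  -1   0 ]
  [ 0  1   1  -1  -3  -1 ]
  [ 0  0   0   1   0   0 ]
  [ 0  0   0   0   0   1 ]
r2 ← r2 + r4
  [ 1  0  -1   0  -1  0 ]
  [ 0  1   1  -1  -3  0 ]
  [ 0  0   0   1   0  0 ]
  [ 0  0   0   0   0  1 ]
r2 ← r2 + r3
  [ 1  0  -1  0  -1  0 ]
  [ 0  1   1  0  -3  0 ]
  [ 0  0   0  1   0  0 ]
  [ 0  0   0  0   0  1 ]

[[1, 0, -1, 0, -1, 0], [0, 1, 1, 0, -3, 0], [0, 0, 0, 1, 0, 0], [0, 0, 0, 0, 0, 1]]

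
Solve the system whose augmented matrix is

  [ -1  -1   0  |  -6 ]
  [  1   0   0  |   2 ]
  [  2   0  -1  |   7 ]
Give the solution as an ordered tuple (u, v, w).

(2, 4, -3)

ρ1 ← -1·ρ1
ρ2 ← ρ2 − ρ1
ρ3 ← ρ3 − 2·ρ1
ρ2 ← -1·ρ2
ρ3 ← ρ3 + 2·ρ2
ρ3 ← -1·ρ3
ρ1 ← ρ1 − ρ2
Reading off the last column: u = 2, v = 4, w = -3.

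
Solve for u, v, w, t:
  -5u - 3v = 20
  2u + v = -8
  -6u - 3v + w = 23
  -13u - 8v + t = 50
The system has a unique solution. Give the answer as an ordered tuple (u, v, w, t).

Form the augmented matrix and row-reduce:
  [  -5  -3  0  0  |  20 ]
  [   2   1  0  0  |  -8 ]
  [  -6  -3  1  0  |  23 ]
  [ -13  -8  0  1  |  50 ]
Multiply r1 by -1/5.
  [   1  3/5  0  0  |  -4 ]
  [   2    1  0  0  |  -8 ]
  [  -6   -3  1  0  |  23 ]
  [ -13   -8  0  1  |  50 ]
Subtract 2 times r1 from r2.
  [   1   3/5  0  0  |  -4 ]
  [   0  -1/5  0  0  |   0 ]
  [  -6    -3  1  0  |  23 ]
  [ -13    -8  0  1  |  50 ]
Add 6 times r1 to r3.
  [   1   3/5  0  0  |  -4 ]
  [   0  -1/5  0  0  |   0 ]
  [   0   3/5  1  0  |  -1 ]
  [ -13    -8  0  1  |  50 ]
Add 13 times r1 to r4.
  [ 1   3/5  0  0  |  -4 ]
  [ 0  -1/5  0  0  |   0 ]
  [ 0   3/5  1  0  |  -1 ]
  [ 0  -1/5  0  1  |  -2 ]
Multiply r2 by -5.
  [ 1   3/5  0  0  |  -4 ]
  [ 0     1  0  0  |   0 ]
  [ 0   3/5  1  0  |  -1 ]
  [ 0  -1/5  0  1  |  -2 ]
Subtract 3/5 times r2 from r3.
  [ 1   3/5  0  0  |  -4 ]
  [ 0     1  0  0  |   0 ]
  [ 0     0  1  0  |  -1 ]
  [ 0  -1/5  0  1  |  -2 ]
Add 1/5 times r2 to r4.
  [ 1  3/5  0  0  |  -4 ]
  [ 0    1  0  0  |   0 ]
  [ 0    0  1  0  |  -1 ]
  [ 0    0  0  1  |  -2 ]
Subtract 3/5 times r2 from r1.
  [ 1  0  0  0  |  -4 ]
  [ 0  1  0  0  |   0 ]
  [ 0  0  1  0  |  -1 ]
  [ 0  0  0  1  |  -2 ]
Reading off the last column: u = -4, v = 0, w = -1, t = -2.

(-4, 0, -1, -2)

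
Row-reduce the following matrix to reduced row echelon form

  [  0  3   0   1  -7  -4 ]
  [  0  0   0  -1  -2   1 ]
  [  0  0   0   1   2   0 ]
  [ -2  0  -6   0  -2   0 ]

R1 ↔ R4
  [ -2  0  -6   0  -2   0 ]
  [  0  0   0  -1  -2   1 ]
  [  0  0   0   1   2   0 ]
  [  0  3   0   1  -7  -4 ]
R1 := -1/2·R1
  [ 1  0  3   0   1   0 ]
  [ 0  0  0  -1  -2   1 ]
  [ 0  0  0   1   2   0 ]
  [ 0  3  0   1  -7  -4 ]
R2 ↔ R4
  [ 1  0  3   0   1   0 ]
  [ 0  3  0   1  -7  -4 ]
  [ 0  0  0   1   2   0 ]
  [ 0  0  0  -1  -2   1 ]
R2 := 1/3·R2
  [ 1  0  3    0     1     0 ]
  [ 0  1  0  1/3  -7/3  -4/3 ]
  [ 0  0  0    1     2     0 ]
  [ 0  0  0   -1    -2     1 ]
R4 := R4 + R3
  [ 1  0  3    0     1     0 ]
  [ 0  1  0  1/3  -7/3  -4/3 ]
  [ 0  0  0    1     2     0 ]
  [ 0  0  0    0     0     1 ]
R2 := R2 + 4/3·R4
  [ 1  0  3    0     1  0 ]
  [ 0  1  0  1/3  -7/3  0 ]
  [ 0  0  0    1     2  0 ]
  [ 0  0  0    0     0  1 ]
R2 := R2 − 1/3·R3
  [ 1  0  3  0   1  0 ]
  [ 0  1  0  0  -3  0 ]
  [ 0  0  0  1   2  0 ]
  [ 0  0  0  0   0  1 ]

[[1, 0, 3, 0, 1, 0], [0, 1, 0, 0, -3, 0], [0, 0, 0, 1, 2, 0], [0, 0, 0, 0, 0, 1]]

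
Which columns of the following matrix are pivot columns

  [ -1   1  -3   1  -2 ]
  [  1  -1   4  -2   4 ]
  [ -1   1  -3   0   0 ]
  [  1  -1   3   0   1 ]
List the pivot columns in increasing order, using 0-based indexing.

0, 2, 3, 4

r1 -> -1·r1
  [  1  -1   3  -1  2 ]
  [  1  -1   4  -2  4 ]
  [ -1   1  -3   0  0 ]
  [  1  -1   3   0  1 ]
r2 -> r2 − r1
  [  1  -1   3  -1  2 ]
  [  0   0   1  -1  2 ]
  [ -1   1  -3   0  0 ]
  [  1  -1   3   0  1 ]
r3 -> r3 + r1
  [ 1  -1  3  -1  2 ]
  [ 0   0  1  -1  2 ]
  [ 0   0  0  -1  2 ]
  [ 1  -1  3   0  1 ]
r4 -> r4 − r1
  [ 1  -1  3  -1   2 ]
  [ 0   0  1  -1   2 ]
  [ 0   0  0  -1   2 ]
  [ 0   0  0   1  -1 ]
r3 -> -1·r3
  [ 1  -1  3  -1   2 ]
  [ 0   0  1  -1   2 ]
  [ 0   0  0   1  -2 ]
  [ 0   0  0   1  -1 ]
r4 -> r4 − r3
  [ 1  -1  3  -1   2 ]
  [ 0   0  1  -1   2 ]
  [ 0   0  0   1  -2 ]
  [ 0   0  0   0   1 ]
r3 -> r3 + 2·r4
  [ 1  -1  3  -1  2 ]
  [ 0   0  1  -1  2 ]
  [ 0   0  0   1  0 ]
  [ 0   0  0   0  1 ]
r2 -> r2 − 2·r4
  [ 1  -1  3  -1  2 ]
  [ 0   0  1  -1  0 ]
  [ 0   0  0   1  0 ]
  [ 0   0  0   0  1 ]
r1 -> r1 − 2·r4
  [ 1  -1  3  -1  0 ]
  [ 0   0  1  -1  0 ]
  [ 0   0  0   1  0 ]
  [ 0   0  0   0  1 ]
r2 -> r2 + r3
  [ 1  -1  3  -1  0 ]
  [ 0   0  1   0  0 ]
  [ 0   0  0   1  0 ]
  [ 0   0  0   0  1 ]
r1 -> r1 + r3
  [ 1  -1  3  0  0 ]
  [ 0   0  1  0  0 ]
  [ 0   0  0  1  0 ]
  [ 0   0  0  0  1 ]
r1 -> r1 − 3·r2
  [ 1  -1  0  0  0 ]
  [ 0   0  1  0  0 ]
  [ 0   0  0  1  0 ]
  [ 0   0  0  0  1 ]
Pivot columns are the columns containing a leading 1.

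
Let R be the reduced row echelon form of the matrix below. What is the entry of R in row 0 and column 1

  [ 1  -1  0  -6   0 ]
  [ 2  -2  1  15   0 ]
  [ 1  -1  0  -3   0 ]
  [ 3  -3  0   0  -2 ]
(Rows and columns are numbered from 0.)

Subtract 2 times R1 from R2.
Subtract R1 from R3.
Subtract 3 times R1 from R4.
Multiply R3 by 1/3.
Subtract 18 times R3 from R4.
Multiply R4 by -1/2.
Subtract 27 times R3 from R2.
Add 6 times R3 to R1.

-1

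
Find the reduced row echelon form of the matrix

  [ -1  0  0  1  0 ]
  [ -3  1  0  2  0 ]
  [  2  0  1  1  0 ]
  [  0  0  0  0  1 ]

[[1, 0, 0, -1, 0], [0, 1, 0, -1, 0], [0, 0, 1, 3, 0], [0, 0, 0, 0, 1]]

R1 := -1·R1
  [  1  0  0  -1  0 ]
  [ -3  1  0   2  0 ]
  [  2  0  1   1  0 ]
  [  0  0  0   0  1 ]
R2 := R2 + 3·R1
  [ 1  0  0  -1  0 ]
  [ 0  1  0  -1  0 ]
  [ 2  0  1   1  0 ]
  [ 0  0  0   0  1 ]
R3 := R3 − 2·R1
  [ 1  0  0  -1  0 ]
  [ 0  1  0  -1  0 ]
  [ 0  0  1   3  0 ]
  [ 0  0  0   0  1 ]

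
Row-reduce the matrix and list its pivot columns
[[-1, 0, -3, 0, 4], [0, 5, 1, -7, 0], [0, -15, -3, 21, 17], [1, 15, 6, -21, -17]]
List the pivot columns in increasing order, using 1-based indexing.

1, 2, 5

Multiply ρ1 by -1.
  [ 1    0   3    0   -4 ]
  [ 0    5   1   -7    0 ]
  [ 0  -15  -3   21   17 ]
  [ 1   15   6  -21  -17 ]
Subtract ρ1 from ρ4.
  [ 1    0   3    0   -4 ]
  [ 0    5   1   -7    0 ]
  [ 0  -15  -3   21   17 ]
  [ 0   15   3  -21  -13 ]
Multiply ρ2 by 1/5.
  [ 1    0    3     0   -4 ]
  [ 0    1  1/5  -7/5    0 ]
  [ 0  -15   -3    21   17 ]
  [ 0   15    3   -21  -13 ]
Add 15 times ρ2 to ρ3.
  [ 1   0    3     0   -4 ]
  [ 0   1  1/5  -7/5    0 ]
  [ 0   0    0     0   17 ]
  [ 0  15    3   -21  -13 ]
Subtract 15 times ρ2 from ρ4.
  [ 1  0    3     0   -4 ]
  [ 0  1  1/5  -7/5    0 ]
  [ 0  0    0     0   17 ]
  [ 0  0    0     0  -13 ]
Multiply ρ3 by 1/17.
  [ 1  0    3     0   -4 ]
  [ 0  1  1/5  -7/5    0 ]
  [ 0  0    0     0    1 ]
  [ 0  0    0     0  -13 ]
Add 13 times ρ3 to ρ4.
  [ 1  0    3     0  -4 ]
  [ 0  1  1/5  -7/5   0 ]
  [ 0  0    0     0   1 ]
  [ 0  0    0     0   0 ]
Add 4 times ρ3 to ρ1.
  [ 1  0    3     0  0 ]
  [ 0  1  1/5  -7/5  0 ]
  [ 0  0    0     0  1 ]
  [ 0  0    0     0  0 ]
Pivot columns are the columns containing a leading 1.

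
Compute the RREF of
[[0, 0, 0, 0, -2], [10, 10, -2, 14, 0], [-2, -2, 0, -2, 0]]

Swap ρ1 and ρ2.
Multiply ρ1 by 1/10.
Add 2 times ρ1 to ρ3.
Swap ρ2 and ρ3.
Multiply ρ2 by -5/2.
Multiply ρ3 by -1/2.
Add 1/5 times ρ2 to ρ1.

[[1, 1, 0, 1, 0], [0, 0, 1, -2, 0], [0, 0, 0, 0, 1]]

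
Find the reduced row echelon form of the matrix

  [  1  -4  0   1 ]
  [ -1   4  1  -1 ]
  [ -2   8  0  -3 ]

[[1, -4, 0, 0], [0, 0, 1, 0], [0, 0, 0, 1]]

R2 ← R2 + R1
  [  1  -4  0   1 ]
  [  0   0  1   0 ]
  [ -2   8  0  -3 ]
R3 ← R3 + 2·R1
  [ 1  -4  0   1 ]
  [ 0   0  1   0 ]
  [ 0   0  0  -1 ]
R3 ← -1·R3
  [ 1  -4  0  1 ]
  [ 0   0  1  0 ]
  [ 0   0  0  1 ]
R1 ← R1 − R3
  [ 1  -4  0  0 ]
  [ 0   0  1  0 ]
  [ 0   0  0  1 ]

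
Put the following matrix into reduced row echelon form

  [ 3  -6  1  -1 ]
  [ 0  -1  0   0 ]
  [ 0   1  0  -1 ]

ρ1 := 1/3·ρ1
ρ2 := -1·ρ2
ρ3 := ρ3 − ρ2
ρ3 := -1·ρ3
ρ1 := ρ1 + 1/3·ρ3
ρ1 := ρ1 + 2·ρ2

[[1, 0, 1/3, 0], [0, 1, 0, 0], [0, 0, 0, 1]]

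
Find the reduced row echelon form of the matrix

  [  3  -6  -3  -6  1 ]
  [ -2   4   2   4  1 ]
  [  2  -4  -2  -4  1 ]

Multiply r1 by 1/3.
  [  1  -2  -1  -2  1/3 ]
  [ -2   4   2   4    1 ]
  [  2  -4  -2  -4    1 ]
Add 2 times r1 to r2.
  [ 1  -2  -1  -2  1/3 ]
  [ 0   0   0   0  5/3 ]
  [ 2  -4  -2  -4    1 ]
Subtract 2 times r1 from r3.
  [ 1  -2  -1  -2  1/3 ]
  [ 0   0   0   0  5/3 ]
  [ 0   0   0   0  1/3 ]
Multiply r2 by 3/5.
  [ 1  -2  -1  -2  1/3 ]
  [ 0   0   0   0    1 ]
  [ 0   0   0   0  1/3 ]
Subtract 1/3 times r2 from r3.
  [ 1  -2  -1  -2  1/3 ]
  [ 0   0   0   0    1 ]
  [ 0   0   0   0    0 ]
Subtract 1/3 times r2 from r1.
  [ 1  -2  -1  -2  0 ]
  [ 0   0   0   0  1 ]
  [ 0   0   0   0  0 ]

[[1, -2, -1, -2, 0], [0, 0, 0, 0, 1], [0, 0, 0, 0, 0]]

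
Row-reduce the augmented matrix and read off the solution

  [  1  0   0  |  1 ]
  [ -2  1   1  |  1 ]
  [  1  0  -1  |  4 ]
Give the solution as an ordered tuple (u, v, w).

(1, 6, -3)

ρ2 -> ρ2 + 2·ρ1
  [ 1  0   0  |  1 ]
  [ 0  1   1  |  3 ]
  [ 1  0  -1  |  4 ]
ρ3 -> ρ3 − ρ1
  [ 1  0   0  |  1 ]
  [ 0  1   1  |  3 ]
  [ 0  0  -1  |  3 ]
ρ3 -> -1·ρ3
  [ 1  0  0  |   1 ]
  [ 0  1  1  |   3 ]
  [ 0  0  1  |  -3 ]
ρ2 -> ρ2 − ρ3
  [ 1  0  0  |   1 ]
  [ 0  1  0  |   6 ]
  [ 0  0  1  |  -3 ]
Reading off the last column: u = 1, v = 6, w = -3.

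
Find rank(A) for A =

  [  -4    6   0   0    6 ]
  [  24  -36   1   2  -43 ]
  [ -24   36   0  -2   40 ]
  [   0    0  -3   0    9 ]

R1 ← -1/4·R1
R2 ← R2 − 24·R1
R3 ← R3 + 24·R1
R4 ← R4 + 3·R2
R3 ← -1/2·R3
R4 ← R4 − 6·R3
R2 ← R2 − 2·R3
The reduced form has 3 nonzero rows.

rank = 3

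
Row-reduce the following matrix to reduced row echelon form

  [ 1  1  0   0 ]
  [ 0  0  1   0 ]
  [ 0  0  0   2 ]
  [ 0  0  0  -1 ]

R3 := 1/2·R3
  [ 1  1  0   0 ]
  [ 0  0  1   0 ]
  [ 0  0  0   1 ]
  [ 0  0  0  -1 ]
R4 := R4 + R3
  [ 1  1  0  0 ]
  [ 0  0  1  0 ]
  [ 0  0  0  1 ]
  [ 0  0  0  0 ]

[[1, 1, 0, 0], [0, 0, 1, 0], [0, 0, 0, 1], [0, 0, 0, 0]]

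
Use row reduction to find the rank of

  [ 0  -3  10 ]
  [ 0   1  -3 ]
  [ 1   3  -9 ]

R1 <-> R3
  [ 1   3  -9 ]
  [ 0   1  -3 ]
  [ 0  -3  10 ]
R3 → R3 + 3·R2
  [ 1  3  -9 ]
  [ 0  1  -3 ]
  [ 0  0   1 ]
R2 → R2 + 3·R3
  [ 1  3  -9 ]
  [ 0  1   0 ]
  [ 0  0   1 ]
R1 → R1 + 9·R3
  [ 1  3  0 ]
  [ 0  1  0 ]
  [ 0  0  1 ]
R1 → R1 − 3·R2
  [ 1  0  0 ]
  [ 0  1  0 ]
  [ 0  0  1 ]
The reduced form has 3 nonzero rows.

rank = 3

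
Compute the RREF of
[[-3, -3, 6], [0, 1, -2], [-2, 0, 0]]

[[1, 0, 0], [0, 1, -2], [0, 0, 0]]

Multiply R1 by -1/3.
  [  1  1  -2 ]
  [  0  1  -2 ]
  [ -2  0   0 ]
Add 2 times R1 to R3.
  [ 1  1  -2 ]
  [ 0  1  -2 ]
  [ 0  2  -4 ]
Subtract 2 times R2 from R3.
  [ 1  1  -2 ]
  [ 0  1  -2 ]
  [ 0  0   0 ]
Subtract R2 from R1.
  [ 1  0   0 ]
  [ 0  1  -2 ]
  [ 0  0   0 ]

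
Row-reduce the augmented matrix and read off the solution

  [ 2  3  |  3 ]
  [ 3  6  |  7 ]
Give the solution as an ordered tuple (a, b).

R1 → 1/2·R1
  [ 1  3/2  |  3/2 ]
  [ 3    6  |    7 ]
R2 → R2 − 3·R1
  [ 1  3/2  |  3/2 ]
  [ 0  3/2  |  5/2 ]
R2 → 2/3·R2
  [ 1  3/2  |  3/2 ]
  [ 0    1  |  5/3 ]
R1 → R1 − 3/2·R2
  [ 1  0  |   -1 ]
  [ 0  1  |  5/3 ]
Reading off the last column: a = -1, b = 5/3.

(-1, 5/3)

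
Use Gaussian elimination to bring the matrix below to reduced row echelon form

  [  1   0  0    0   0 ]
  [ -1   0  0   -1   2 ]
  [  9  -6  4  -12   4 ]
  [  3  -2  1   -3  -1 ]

[[1, 0, 0, 0, 0], [0, 1, 0, 0, 4], [0, 0, 1, 0, 1], [0, 0, 0, 1, -2]]

R2 -> R2 + R1
R3 -> R3 − 9·R1
R4 -> R4 − 3·R1
R2 ↔ R3
R2 -> -1/6·R2
R4 -> R4 + 2·R2
R3 ↔ R4
R3 -> -3·R3
R4 -> -1·R4
R3 -> R3 + 3·R4
R2 -> R2 − 2·R4
R2 -> R2 + 2/3·R3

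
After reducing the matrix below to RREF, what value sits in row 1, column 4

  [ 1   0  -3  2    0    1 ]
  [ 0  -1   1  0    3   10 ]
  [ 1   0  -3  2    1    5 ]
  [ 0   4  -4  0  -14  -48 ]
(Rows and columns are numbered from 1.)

2

R3 ← R3 − R1
  [ 1   0  -3  2    0    1 ]
  [ 0  -1   1  0    3   10 ]
  [ 0   0   0  0    1    4 ]
  [ 0   4  -4  0  -14  -48 ]
R2 ← -1·R2
  [ 1  0  -3  2    0    1 ]
  [ 0  1  -1  0   -3  -10 ]
  [ 0  0   0  0    1    4 ]
  [ 0  4  -4  0  -14  -48 ]
R4 ← R4 − 4·R2
  [ 1  0  -3  2   0    1 ]
  [ 0  1  -1  0  -3  -10 ]
  [ 0  0   0  0   1    4 ]
  [ 0  0   0  0  -2   -8 ]
R4 ← R4 + 2·R3
  [ 1  0  -3  2   0    1 ]
  [ 0  1  -1  0  -3  -10 ]
  [ 0  0   0  0   1    4 ]
  [ 0  0   0  0   0    0 ]
R2 ← R2 + 3·R3
  [ 1  0  -3  2  0  1 ]
  [ 0  1  -1  0  0  2 ]
  [ 0  0   0  0  1  4 ]
  [ 0  0   0  0  0  0 ]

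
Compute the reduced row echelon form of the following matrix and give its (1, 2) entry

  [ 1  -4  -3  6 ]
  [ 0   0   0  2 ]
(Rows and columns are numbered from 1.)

R2 -> 1/2·R2
R1 -> R1 − 6·R2

-4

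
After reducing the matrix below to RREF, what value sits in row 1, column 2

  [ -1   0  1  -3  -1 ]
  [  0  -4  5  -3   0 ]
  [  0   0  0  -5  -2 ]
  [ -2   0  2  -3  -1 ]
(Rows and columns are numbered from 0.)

r1 ← -1·r1
  [  1   0  -1   3   1 ]
  [  0  -4   5  -3   0 ]
  [  0   0   0  -5  -2 ]
  [ -2   0   2  -3  -1 ]
r4 ← r4 + 2·r1
  [ 1   0  -1   3   1 ]
  [ 0  -4   5  -3   0 ]
  [ 0   0   0  -5  -2 ]
  [ 0   0   0   3   1 ]
r2 ← -1/4·r2
  [ 1  0    -1    3   1 ]
  [ 0  1  -5/4  3/4   0 ]
  [ 0  0     0   -5  -2 ]
  [ 0  0     0    3   1 ]
r3 ← -1/5·r3
  [ 1  0    -1    3    1 ]
  [ 0  1  -5/4  3/4    0 ]
  [ 0  0     0    1  2/5 ]
  [ 0  0     0    3    1 ]
r4 ← r4 − 3·r3
  [ 1  0    -1    3     1 ]
  [ 0  1  -5/4  3/4     0 ]
  [ 0  0     0    1   2/5 ]
  [ 0  0     0    0  -1/5 ]
r4 ← -5·r4
  [ 1  0    -1    3    1 ]
  [ 0  1  -5/4  3/4    0 ]
  [ 0  0     0    1  2/5 ]
  [ 0  0     0    0    1 ]
r3 ← r3 − 2/5·r4
  [ 1  0    -1    3  1 ]
  [ 0  1  -5/4  3/4  0 ]
  [ 0  0     0    1  0 ]
  [ 0  0     0    0  1 ]
r1 ← r1 − r4
  [ 1  0    -1    3  0 ]
  [ 0  1  -5/4  3/4  0 ]
  [ 0  0     0    1  0 ]
  [ 0  0     0    0  1 ]
r2 ← r2 − 3/4·r3
  [ 1  0    -1  3  0 ]
  [ 0  1  -5/4  0  0 ]
  [ 0  0     0  1  0 ]
  [ 0  0     0  0  1 ]
r1 ← r1 − 3·r3
  [ 1  0    -1  0  0 ]
  [ 0  1  -5/4  0  0 ]
  [ 0  0     0  1  0 ]
  [ 0  0     0  0  1 ]

-5/4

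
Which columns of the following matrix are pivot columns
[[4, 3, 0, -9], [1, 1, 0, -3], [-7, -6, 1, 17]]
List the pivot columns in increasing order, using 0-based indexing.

ρ1 → 1/4·ρ1
  [  1  3/4  0  -9/4 ]
  [  1    1  0    -3 ]
  [ -7   -6  1    17 ]
ρ2 → ρ2 − ρ1
  [  1  3/4  0  -9/4 ]
  [  0  1/4  0  -3/4 ]
  [ -7   -6  1    17 ]
ρ3 → ρ3 + 7·ρ1
  [ 1   3/4  0  -9/4 ]
  [ 0   1/4  0  -3/4 ]
  [ 0  -3/4  1   5/4 ]
ρ2 → 4·ρ2
  [ 1   3/4  0  -9/4 ]
  [ 0     1  0    -3 ]
  [ 0  -3/4  1   5/4 ]
ρ3 → ρ3 + 3/4·ρ2
  [ 1  3/4  0  -9/4 ]
  [ 0    1  0    -3 ]
  [ 0    0  1    -1 ]
ρ1 → ρ1 − 3/4·ρ2
  [ 1  0  0   0 ]
  [ 0  1  0  -3 ]
  [ 0  0  1  -1 ]
Pivot columns are the columns containing a leading 1.

0, 1, 2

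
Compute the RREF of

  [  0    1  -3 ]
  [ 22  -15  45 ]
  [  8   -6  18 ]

[[1, 0, 0], [0, 1, -3], [0, 0, 0]]

Swap R1 and R2.
  [ 22  -15  45 ]
  [  0    1  -3 ]
  [  8   -6  18 ]
Multiply R1 by 1/22.
  [ 1  -15/22  45/22 ]
  [ 0       1     -3 ]
  [ 8      -6     18 ]
Subtract 8 times R1 from R3.
  [ 1  -15/22  45/22 ]
  [ 0       1     -3 ]
  [ 0   -6/11  18/11 ]
Add 6/11 times R2 to R3.
  [ 1  -15/22  45/22 ]
  [ 0       1     -3 ]
  [ 0       0      0 ]
Add 15/22 times R2 to R1.
  [ 1  0   0 ]
  [ 0  1  -3 ]
  [ 0  0   0 ]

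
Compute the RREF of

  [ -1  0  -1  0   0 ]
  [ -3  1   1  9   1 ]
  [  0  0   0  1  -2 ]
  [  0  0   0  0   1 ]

[[1, 0, 1, 0, 0], [0, 1, 4, 0, 0], [0, 0, 0, 1, 0], [0, 0, 0, 0, 1]]

ρ1 -> -1·ρ1
  [  1  0  1  0   0 ]
  [ -3  1  1  9   1 ]
  [  0  0  0  1  -2 ]
  [  0  0  0  0   1 ]
ρ2 -> ρ2 + 3·ρ1
  [ 1  0  1  0   0 ]
  [ 0  1  4  9   1 ]
  [ 0  0  0  1  -2 ]
  [ 0  0  0  0   1 ]
ρ3 -> ρ3 + 2·ρ4
  [ 1  0  1  0  0 ]
  [ 0  1  4  9  1 ]
  [ 0  0  0  1  0 ]
  [ 0  0  0  0  1 ]
ρ2 -> ρ2 − ρ4
  [ 1  0  1  0  0 ]
  [ 0  1  4  9  0 ]
  [ 0  0  0  1  0 ]
  [ 0  0  0  0  1 ]
ρ2 -> ρ2 − 9·ρ3
  [ 1  0  1  0  0 ]
  [ 0  1  4  0  0 ]
  [ 0  0  0  1  0 ]
  [ 0  0  0  0  1 ]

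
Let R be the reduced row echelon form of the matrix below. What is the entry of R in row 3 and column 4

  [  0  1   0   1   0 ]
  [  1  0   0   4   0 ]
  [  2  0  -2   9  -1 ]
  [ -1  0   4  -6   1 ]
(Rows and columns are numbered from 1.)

Swap r1 and r2.
  [  1  0   0   4   0 ]
  [  0  1   0   1   0 ]
  [  2  0  -2   9  -1 ]
  [ -1  0   4  -6   1 ]
Subtract 2 times r1 from r3.
  [  1  0   0   4   0 ]
  [  0  1   0   1   0 ]
  [  0  0  -2   1  -1 ]
  [ -1  0   4  -6   1 ]
Add r1 to r4.
  [ 1  0   0   4   0 ]
  [ 0  1   0   1   0 ]
  [ 0  0  -2   1  -1 ]
  [ 0  0   4  -2   1 ]
Multiply r3 by -1/2.
  [ 1  0  0     4    0 ]
  [ 0  1  0     1    0 ]
  [ 0  0  1  -1/2  1/2 ]
  [ 0  0  4    -2    1 ]
Subtract 4 times r3 from r4.
  [ 1  0  0     4    0 ]
  [ 0  1  0     1    0 ]
  [ 0  0  1  -1/2  1/2 ]
  [ 0  0  0     0   -1 ]
Multiply r4 by -1.
  [ 1  0  0     4    0 ]
  [ 0  1  0     1    0 ]
  [ 0  0  1  -1/2  1/2 ]
  [ 0  0  0     0    1 ]
Subtract 1/2 times r4 from r3.
  [ 1  0  0     4  0 ]
  [ 0  1  0     1  0 ]
  [ 0  0  1  -1/2  0 ]
  [ 0  0  0     0  1 ]

-1/2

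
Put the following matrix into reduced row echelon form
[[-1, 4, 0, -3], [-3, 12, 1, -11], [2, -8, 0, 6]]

[[1, -4, 0, 3], [0, 0, 1, -2], [0, 0, 0, 0]]

Multiply R1 by -1.
  [  1  -4  0    3 ]
  [ -3  12  1  -11 ]
  [  2  -8  0    6 ]
Add 3 times R1 to R2.
  [ 1  -4  0   3 ]
  [ 0   0  1  -2 ]
  [ 2  -8  0   6 ]
Subtract 2 times R1 from R3.
  [ 1  -4  0   3 ]
  [ 0   0  1  -2 ]
  [ 0   0  0   0 ]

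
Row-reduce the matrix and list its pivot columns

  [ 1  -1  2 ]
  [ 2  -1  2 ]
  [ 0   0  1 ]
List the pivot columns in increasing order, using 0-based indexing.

Subtract 2 times R1 from R2.
  [ 1  -1   2 ]
  [ 0   1  -2 ]
  [ 0   0   1 ]
Add 2 times R3 to R2.
  [ 1  -1  2 ]
  [ 0   1  0 ]
  [ 0   0  1 ]
Subtract 2 times R3 from R1.
  [ 1  -1  0 ]
  [ 0   1  0 ]
  [ 0   0  1 ]
Add R2 to R1.
  [ 1  0  0 ]
  [ 0  1  0 ]
  [ 0  0  1 ]
Pivot columns are the columns containing a leading 1.

0, 1, 2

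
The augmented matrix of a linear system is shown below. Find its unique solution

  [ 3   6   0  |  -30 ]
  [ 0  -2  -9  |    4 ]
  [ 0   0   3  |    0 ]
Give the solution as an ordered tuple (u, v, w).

Multiply R1 by 1/3.
  [ 1   2   0  |  -10 ]
  [ 0  -2  -9  |    4 ]
  [ 0   0   3  |    0 ]
Multiply R2 by -1/2.
  [ 1  2    0  |  -10 ]
  [ 0  1  9/2  |   -2 ]
  [ 0  0    3  |    0 ]
Multiply R3 by 1/3.
  [ 1  2    0  |  -10 ]
  [ 0  1  9/2  |   -2 ]
  [ 0  0    1  |    0 ]
Subtract 9/2 times R3 from R2.
  [ 1  2  0  |  -10 ]
  [ 0  1  0  |   -2 ]
  [ 0  0  1  |    0 ]
Subtract 2 times R2 from R1.
  [ 1  0  0  |  -6 ]
  [ 0  1  0  |  -2 ]
  [ 0  0  1  |   0 ]
Reading off the last column: u = -6, v = -2, w = 0.

(-6, -2, 0)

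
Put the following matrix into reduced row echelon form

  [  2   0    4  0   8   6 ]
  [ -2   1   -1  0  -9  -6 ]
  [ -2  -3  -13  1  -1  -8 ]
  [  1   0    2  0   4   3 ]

R1 ← 1/2·R1
  [  1   0    2  0   4   3 ]
  [ -2   1   -1  0  -9  -6 ]
  [ -2  -3  -13  1  -1  -8 ]
  [  1   0    2  0   4   3 ]
R2 ← R2 + 2·R1
  [  1   0    2  0   4   3 ]
  [  0   1    3  0  -1   0 ]
  [ -2  -3  -13  1  -1  -8 ]
  [  1   0    2  0   4   3 ]
R3 ← R3 + 2·R1
  [ 1   0   2  0   4   3 ]
  [ 0   1   3  0  -1   0 ]
  [ 0  -3  -9  1   7  -2 ]
  [ 1   0   2  0   4   3 ]
R4 ← R4 − R1
  [ 1   0   2  0   4   3 ]
  [ 0   1   3  0  -1   0 ]
  [ 0  -3  -9  1   7  -2 ]
  [ 0   0   0  0   0   0 ]
R3 ← R3 + 3·R2
  [ 1  0  2  0   4   3 ]
  [ 0  1  3  0  -1   0 ]
  [ 0  0  0  1   4  -2 ]
  [ 0  0  0  0   0   0 ]

[[1, 0, 2, 0, 4, 3], [0, 1, 3, 0, -1, 0], [0, 0, 0, 1, 4, -2], [0, 0, 0, 0, 0, 0]]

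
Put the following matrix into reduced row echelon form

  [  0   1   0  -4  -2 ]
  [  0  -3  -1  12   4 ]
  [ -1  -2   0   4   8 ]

[[1, 0, 0, 4, -4], [0, 1, 0, -4, -2], [0, 0, 1, 0, 2]]

Swap R1 and R3.
  [ -1  -2   0   4   8 ]
  [  0  -3  -1  12   4 ]
  [  0   1   0  -4  -2 ]
Multiply R1 by -1.
  [ 1   2   0  -4  -8 ]
  [ 0  -3  -1  12   4 ]
  [ 0   1   0  -4  -2 ]
Multiply R2 by -1/3.
  [ 1  2    0  -4    -8 ]
  [ 0  1  1/3  -4  -4/3 ]
  [ 0  1    0  -4    -2 ]
Subtract R2 from R3.
  [ 1  2     0  -4    -8 ]
  [ 0  1   1/3  -4  -4/3 ]
  [ 0  0  -1/3   0  -2/3 ]
Multiply R3 by -3.
  [ 1  2    0  -4    -8 ]
  [ 0  1  1/3  -4  -4/3 ]
  [ 0  0    1   0     2 ]
Subtract 1/3 times R3 from R2.
  [ 1  2  0  -4  -8 ]
  [ 0  1  0  -4  -2 ]
  [ 0  0  1   0   2 ]
Subtract 2 times R2 from R1.
  [ 1  0  0   4  -4 ]
  [ 0  1  0  -4  -2 ]
  [ 0  0  1   0   2 ]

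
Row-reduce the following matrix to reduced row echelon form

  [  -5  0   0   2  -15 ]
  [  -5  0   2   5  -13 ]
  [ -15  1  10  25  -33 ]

R1 := -1/5·R1
  [   1  0   0  -2/5    3 ]
  [  -5  0   2     5  -13 ]
  [ -15  1  10    25  -33 ]
R2 := R2 + 5·R1
  [   1  0   0  -2/5    3 ]
  [   0  0   2     3    2 ]
  [ -15  1  10    25  -33 ]
R3 := R3 + 15·R1
  [ 1  0   0  -2/5   3 ]
  [ 0  0   2     3   2 ]
  [ 0  1  10    19  12 ]
R2 <=> R3
  [ 1  0   0  -2/5   3 ]
  [ 0  1  10    19  12 ]
  [ 0  0   2     3   2 ]
R3 := 1/2·R3
  [ 1  0   0  -2/5   3 ]
  [ 0  1  10    19  12 ]
  [ 0  0   1   3/2   1 ]
R2 := R2 − 10·R3
  [ 1  0  0  -2/5  3 ]
  [ 0  1  0     4  2 ]
  [ 0  0  1   3/2  1 ]

[[1, 0, 0, -2/5, 3], [0, 1, 0, 4, 2], [0, 0, 1, 3/2, 1]]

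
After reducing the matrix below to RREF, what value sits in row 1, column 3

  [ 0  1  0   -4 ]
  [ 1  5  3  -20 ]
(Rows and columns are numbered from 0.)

-4

R1 ↔ R2
R1 := R1 − 5·R2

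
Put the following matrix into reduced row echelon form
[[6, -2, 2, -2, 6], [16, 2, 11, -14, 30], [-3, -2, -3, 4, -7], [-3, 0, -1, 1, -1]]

R1 -> 1/6·R1
  [  1  -1/3  1/3  -1/3   1 ]
  [ 16     2   11   -14  30 ]
  [ -3    -2   -3     4  -7 ]
  [ -3     0   -1     1  -1 ]
R2 -> R2 − 16·R1
  [  1  -1/3   1/3   -1/3   1 ]
  [  0  22/3  17/3  -26/3  14 ]
  [ -3    -2    -3      4  -7 ]
  [ -3     0    -1      1  -1 ]
R3 -> R3 + 3·R1
  [  1  -1/3   1/3   -1/3   1 ]
  [  0  22/3  17/3  -26/3  14 ]
  [  0    -3    -2      3  -4 ]
  [ -3     0    -1      1  -1 ]
R4 -> R4 + 3·R1
  [ 1  -1/3   1/3   -1/3   1 ]
  [ 0  22/3  17/3  -26/3  14 ]
  [ 0    -3    -2      3  -4 ]
  [ 0    -1     0      0   2 ]
R2 -> 3/22·R2
  [ 1  -1/3    1/3    -1/3      1 ]
  [ 0     1  17/22  -13/11  21/11 ]
  [ 0    -3     -2       3     -4 ]
  [ 0    -1      0       0      2 ]
R3 -> R3 + 3·R2
  [ 1  -1/3    1/3    -1/3      1 ]
  [ 0     1  17/22  -13/11  21/11 ]
  [ 0     0   7/22   -6/11  19/11 ]
  [ 0    -1      0       0      2 ]
R4 -> R4 + R2
  [ 1  -1/3    1/3    -1/3      1 ]
  [ 0     1  17/22  -13/11  21/11 ]
  [ 0     0   7/22   -6/11  19/11 ]
  [ 0     0  17/22  -13/11  43/11 ]
R3 -> 22/7·R3
  [ 1  -1/3    1/3    -1/3      1 ]
  [ 0     1  17/22  -13/11  21/11 ]
  [ 0     0      1   -12/7   38/7 ]
  [ 0     0  17/22  -13/11  43/11 ]
R4 -> R4 − 17/22·R3
  [ 1  -1/3    1/3    -1/3      1 ]
  [ 0     1  17/22  -13/11  21/11 ]
  [ 0     0      1   -12/7   38/7 ]
  [ 0     0      0     1/7   -2/7 ]
R4 -> 7·R4
  [ 1  -1/3    1/3    -1/3      1 ]
  [ 0     1  17/22  -13/11  21/11 ]
  [ 0     0      1   -12/7   38/7 ]
  [ 0     0      0       1     -2 ]
R3 -> R3 + 12/7·R4
  [ 1  -1/3    1/3    -1/3      1 ]
  [ 0     1  17/22  -13/11  21/11 ]
  [ 0     0      1       0      2 ]
  [ 0     0      0       1     -2 ]
R2 -> R2 + 13/11·R4
  [ 1  -1/3    1/3  -1/3      1 ]
  [ 0     1  17/22     0  -5/11 ]
  [ 0     0      1     0      2 ]
  [ 0     0      0     1     -2 ]
R1 -> R1 + 1/3·R4
  [ 1  -1/3    1/3  0    1/3 ]
  [ 0     1  17/22  0  -5/11 ]
  [ 0     0      1  0      2 ]
  [ 0     0      0  1     -2 ]
R2 -> R2 − 17/22·R3
  [ 1  -1/3  1/3  0  1/3 ]
  [ 0     1    0  0   -2 ]
  [ 0     0    1  0    2 ]
  [ 0     0    0  1   -2 ]
R1 -> R1 − 1/3·R3
  [ 1  -1/3  0  0  -1/3 ]
  [ 0     1  0  0    -2 ]
  [ 0     0  1  0     2 ]
  [ 0     0  0  1    -2 ]
R1 -> R1 + 1/3·R2
  [ 1  0  0  0  -1 ]
  [ 0  1  0  0  -2 ]
  [ 0  0  1  0   2 ]
  [ 0  0  0  1  -2 ]

[[1, 0, 0, 0, -1], [0, 1, 0, 0, -2], [0, 0, 1, 0, 2], [0, 0, 0, 1, -2]]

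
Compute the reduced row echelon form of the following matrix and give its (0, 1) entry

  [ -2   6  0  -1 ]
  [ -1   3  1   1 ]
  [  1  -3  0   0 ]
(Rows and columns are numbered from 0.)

Multiply r1 by -1/2.
  [  1  -3  0  1/2 ]
  [ -1   3  1    1 ]
  [  1  -3  0    0 ]
Add r1 to r2.
  [ 1  -3  0  1/2 ]
  [ 0   0  1  3/2 ]
  [ 1  -3  0    0 ]
Subtract r1 from r3.
  [ 1  -3  0   1/2 ]
  [ 0   0  1   3/2 ]
  [ 0   0  0  -1/2 ]
Multiply r3 by -2.
  [ 1  -3  0  1/2 ]
  [ 0   0  1  3/2 ]
  [ 0   0  0    1 ]
Subtract 3/2 times r3 from r2.
  [ 1  -3  0  1/2 ]
  [ 0   0  1    0 ]
  [ 0   0  0    1 ]
Subtract 1/2 times r3 from r1.
  [ 1  -3  0  0 ]
  [ 0   0  1  0 ]
  [ 0   0  0  1 ]

-3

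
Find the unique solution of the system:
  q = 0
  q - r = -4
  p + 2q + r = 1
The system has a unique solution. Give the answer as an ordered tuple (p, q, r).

Form the augmented matrix and row-reduce:
  [ 0  1   0  |   0 ]
  [ 0  1  -1  |  -4 ]
  [ 1  2   1  |   1 ]
ρ1 <=> ρ3
ρ3 → ρ3 − ρ2
ρ2 → ρ2 + ρ3
ρ1 → ρ1 − ρ3
ρ1 → ρ1 − 2·ρ2
Reading off the last column: p = -3, q = 0, r = 4.

(-3, 0, 4)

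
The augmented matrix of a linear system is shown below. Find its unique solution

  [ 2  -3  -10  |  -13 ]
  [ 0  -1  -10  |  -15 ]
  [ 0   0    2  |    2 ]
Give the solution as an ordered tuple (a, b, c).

ρ1 ← 1/2·ρ1
  [ 1  -3/2   -5  |  -13/2 ]
  [ 0    -1  -10  |    -15 ]
  [ 0     0    2  |      2 ]
ρ2 ← -1·ρ2
  [ 1  -3/2  -5  |  -13/2 ]
  [ 0     1  10  |     15 ]
  [ 0     0   2  |      2 ]
ρ3 ← 1/2·ρ3
  [ 1  -3/2  -5  |  -13/2 ]
  [ 0     1  10  |     15 ]
  [ 0     0   1  |      1 ]
ρ2 ← ρ2 − 10·ρ3
  [ 1  -3/2  -5  |  -13/2 ]
  [ 0     1   0  |      5 ]
  [ 0     0   1  |      1 ]
ρ1 ← ρ1 + 5·ρ3
  [ 1  -3/2  0  |  -3/2 ]
  [ 0     1  0  |     5 ]
  [ 0     0  1  |     1 ]
ρ1 ← ρ1 + 3/2·ρ2
  [ 1  0  0  |  6 ]
  [ 0  1  0  |  5 ]
  [ 0  0  1  |  1 ]
Reading off the last column: a = 6, b = 5, c = 1.

(6, 5, 1)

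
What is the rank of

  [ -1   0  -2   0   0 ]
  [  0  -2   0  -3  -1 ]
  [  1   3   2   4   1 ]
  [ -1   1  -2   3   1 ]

rank = 4

ρ1 := -1·ρ1
  [  1   0   2   0   0 ]
  [  0  -2   0  -3  -1 ]
  [  1   3   2   4   1 ]
  [ -1   1  -2   3   1 ]
ρ3 := ρ3 − ρ1
  [  1   0   2   0   0 ]
  [  0  -2   0  -3  -1 ]
  [  0   3   0   4   1 ]
  [ -1   1  -2   3   1 ]
ρ4 := ρ4 + ρ1
  [ 1   0  2   0   0 ]
  [ 0  -2  0  -3  -1 ]
  [ 0   3  0   4   1 ]
  [ 0   1  0   3   1 ]
ρ2 := -1/2·ρ2
  [ 1  0  2    0    0 ]
  [ 0  1  0  3/2  1/2 ]
  [ 0  3  0    4    1 ]
  [ 0  1  0    3    1 ]
ρ3 := ρ3 − 3·ρ2
  [ 1  0  2     0     0 ]
  [ 0  1  0   3/2   1/2 ]
  [ 0  0  0  -1/2  -1/2 ]
  [ 0  1  0     3     1 ]
ρ4 := ρ4 − ρ2
  [ 1  0  2     0     0 ]
  [ 0  1  0   3/2   1/2 ]
  [ 0  0  0  -1/2  -1/2 ]
  [ 0  0  0   3/2   1/2 ]
ρ3 := -2·ρ3
  [ 1  0  2    0    0 ]
  [ 0  1  0  3/2  1/2 ]
  [ 0  0  0    1    1 ]
  [ 0  0  0  3/2  1/2 ]
ρ4 := ρ4 − 3/2·ρ3
  [ 1  0  2    0    0 ]
  [ 0  1  0  3/2  1/2 ]
  [ 0  0  0    1    1 ]
  [ 0  0  0    0   -1 ]
ρ4 := -1·ρ4
  [ 1  0  2    0    0 ]
  [ 0  1  0  3/2  1/2 ]
  [ 0  0  0    1    1 ]
  [ 0  0  0    0    1 ]
ρ3 := ρ3 − ρ4
  [ 1  0  2    0    0 ]
  [ 0  1  0  3/2  1/2 ]
  [ 0  0  0    1    0 ]
  [ 0  0  0    0    1 ]
ρ2 := ρ2 − 1/2·ρ4
  [ 1  0  2    0  0 ]
  [ 0  1  0  3/2  0 ]
  [ 0  0  0    1  0 ]
  [ 0  0  0    0  1 ]
ρ2 := ρ2 − 3/2·ρ3
  [ 1  0  2  0  0 ]
  [ 0  1  0  0  0 ]
  [ 0  0  0  1  0 ]
  [ 0  0  0  0  1 ]
The reduced form has 4 nonzero rows.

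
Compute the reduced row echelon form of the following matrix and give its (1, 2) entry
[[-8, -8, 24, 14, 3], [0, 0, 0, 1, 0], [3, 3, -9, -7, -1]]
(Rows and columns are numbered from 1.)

1

ρ1 := -1/8·ρ1
  [ 1  1  -3  -7/4  -3/8 ]
  [ 0  0   0     1     0 ]
  [ 3  3  -9    -7    -1 ]
ρ3 := ρ3 − 3·ρ1
  [ 1  1  -3  -7/4  -3/8 ]
  [ 0  0   0     1     0 ]
  [ 0  0   0  -7/4   1/8 ]
ρ3 := ρ3 + 7/4·ρ2
  [ 1  1  -3  -7/4  -3/8 ]
  [ 0  0   0     1     0 ]
  [ 0  0   0     0   1/8 ]
ρ3 := 8·ρ3
  [ 1  1  -3  -7/4  -3/8 ]
  [ 0  0   0     1     0 ]
  [ 0  0   0     0     1 ]
ρ1 := ρ1 + 3/8·ρ3
  [ 1  1  -3  -7/4  0 ]
  [ 0  0   0     1  0 ]
  [ 0  0   0     0  1 ]
ρ1 := ρ1 + 7/4·ρ2
  [ 1  1  -3  0  0 ]
  [ 0  0   0  1  0 ]
  [ 0  0   0  0  1 ]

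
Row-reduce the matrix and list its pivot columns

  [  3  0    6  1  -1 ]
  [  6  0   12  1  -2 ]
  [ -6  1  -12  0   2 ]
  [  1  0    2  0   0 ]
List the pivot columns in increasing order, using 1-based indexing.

ρ1 ← 1/3·ρ1
  [  1  0    2  1/3  -1/3 ]
  [  6  0   12    1    -2 ]
  [ -6  1  -12    0     2 ]
  [  1  0    2    0     0 ]
ρ2 ← ρ2 − 6·ρ1
  [  1  0    2  1/3  -1/3 ]
  [  0  0    0   -1     0 ]
  [ -6  1  -12    0     2 ]
  [  1  0    2    0     0 ]
ρ3 ← ρ3 + 6·ρ1
  [ 1  0  2  1/3  -1/3 ]
  [ 0  0  0   -1     0 ]
  [ 0  1  0    2     0 ]
  [ 1  0  2    0     0 ]
ρ4 ← ρ4 − ρ1
  [ 1  0  2   1/3  -1/3 ]
  [ 0  0  0    -1     0 ]
  [ 0  1  0     2     0 ]
  [ 0  0  0  -1/3   1/3 ]
ρ2 <=> ρ3
  [ 1  0  2   1/3  -1/3 ]
  [ 0  1  0     2     0 ]
  [ 0  0  0    -1     0 ]
  [ 0  0  0  -1/3   1/3 ]
ρ3 ← -1·ρ3
  [ 1  0  2   1/3  -1/3 ]
  [ 0  1  0     2     0 ]
  [ 0  0  0     1     0 ]
  [ 0  0  0  -1/3   1/3 ]
ρ4 ← ρ4 + 1/3·ρ3
  [ 1  0  2  1/3  -1/3 ]
  [ 0  1  0    2     0 ]
  [ 0  0  0    1     0 ]
  [ 0  0  0    0   1/3 ]
ρ4 ← 3·ρ4
  [ 1  0  2  1/3  -1/3 ]
  [ 0  1  0    2     0 ]
  [ 0  0  0    1     0 ]
  [ 0  0  0    0     1 ]
ρ1 ← ρ1 + 1/3·ρ4
  [ 1  0  2  1/3  0 ]
  [ 0  1  0    2  0 ]
  [ 0  0  0    1  0 ]
  [ 0  0  0    0  1 ]
ρ2 ← ρ2 − 2·ρ3
  [ 1  0  2  1/3  0 ]
  [ 0  1  0    0  0 ]
  [ 0  0  0    1  0 ]
  [ 0  0  0    0  1 ]
ρ1 ← ρ1 − 1/3·ρ3
  [ 1  0  2  0  0 ]
  [ 0  1  0  0  0 ]
  [ 0  0  0  1  0 ]
  [ 0  0  0  0  1 ]
Pivot columns are the columns containing a leading 1.

1, 2, 4, 5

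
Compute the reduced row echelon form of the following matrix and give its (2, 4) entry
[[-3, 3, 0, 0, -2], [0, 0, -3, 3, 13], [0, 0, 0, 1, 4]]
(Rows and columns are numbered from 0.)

ρ1 → -1/3·ρ1
  [ 1  -1   0  0  2/3 ]
  [ 0   0  -3  3   13 ]
  [ 0   0   0  1    4 ]
ρ2 → -1/3·ρ2
  [ 1  -1  0   0    2/3 ]
  [ 0   0  1  -1  -13/3 ]
  [ 0   0  0   1      4 ]
ρ2 → ρ2 + ρ3
  [ 1  -1  0  0   2/3 ]
  [ 0   0  1  0  -1/3 ]
  [ 0   0  0  1     4 ]

4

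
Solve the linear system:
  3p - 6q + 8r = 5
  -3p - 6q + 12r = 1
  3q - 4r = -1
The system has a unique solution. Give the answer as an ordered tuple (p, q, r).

Form the augmented matrix and row-reduce:
  [  3  -6   8  |   5 ]
  [ -3  -6  12  |   1 ]
  [  0   3  -4  |  -1 ]
r1 ← 1/3·r1
  [  1  -2  8/3  |  5/3 ]
  [ -3  -6   12  |    1 ]
  [  0   3   -4  |   -1 ]
r2 ← r2 + 3·r1
  [ 1   -2  8/3  |  5/3 ]
  [ 0  -12   20  |    6 ]
  [ 0    3   -4  |   -1 ]
r2 ← -1/12·r2
  [ 1  -2   8/3  |   5/3 ]
  [ 0   1  -5/3  |  -1/2 ]
  [ 0   3    -4  |    -1 ]
r3 ← r3 − 3·r2
  [ 1  -2   8/3  |   5/3 ]
  [ 0   1  -5/3  |  -1/2 ]
  [ 0   0     1  |   1/2 ]
r2 ← r2 + 5/3·r3
  [ 1  -2  8/3  |  5/3 ]
  [ 0   1    0  |  1/3 ]
  [ 0   0    1  |  1/2 ]
r1 ← r1 − 8/3·r3
  [ 1  -2  0  |  1/3 ]
  [ 0   1  0  |  1/3 ]
  [ 0   0  1  |  1/2 ]
r1 ← r1 + 2·r2
  [ 1  0  0  |    1 ]
  [ 0  1  0  |  1/3 ]
  [ 0  0  1  |  1/2 ]
Reading off the last column: p = 1, q = 1/3, r = 1/2.

(1, 1/3, 1/2)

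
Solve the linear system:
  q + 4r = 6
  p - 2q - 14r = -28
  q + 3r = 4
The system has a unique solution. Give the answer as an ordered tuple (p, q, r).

(-4, -2, 2)

Form the augmented matrix and row-reduce:
  [ 0   1    4  |    6 ]
  [ 1  -2  -14  |  -28 ]
  [ 0   1    3  |    4 ]
ρ1 <-> ρ2
  [ 1  -2  -14  |  -28 ]
  [ 0   1    4  |    6 ]
  [ 0   1    3  |    4 ]
ρ3 → ρ3 − ρ2
  [ 1  -2  -14  |  -28 ]
  [ 0   1    4  |    6 ]
  [ 0   0   -1  |   -2 ]
ρ3 → -1·ρ3
  [ 1  -2  -14  |  -28 ]
  [ 0   1    4  |    6 ]
  [ 0   0    1  |    2 ]
ρ2 → ρ2 − 4·ρ3
  [ 1  -2  -14  |  -28 ]
  [ 0   1    0  |   -2 ]
  [ 0   0    1  |    2 ]
ρ1 → ρ1 + 14·ρ3
  [ 1  -2  0  |   0 ]
  [ 0   1  0  |  -2 ]
  [ 0   0  1  |   2 ]
ρ1 → ρ1 + 2·ρ2
  [ 1  0  0  |  -4 ]
  [ 0  1  0  |  -2 ]
  [ 0  0  1  |   2 ]
Reading off the last column: p = -4, q = -2, r = 2.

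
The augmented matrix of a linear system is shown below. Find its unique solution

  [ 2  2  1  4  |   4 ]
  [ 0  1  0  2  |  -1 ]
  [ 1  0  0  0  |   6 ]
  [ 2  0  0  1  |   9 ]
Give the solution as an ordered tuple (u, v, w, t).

Multiply R1 by 1/2.
Subtract R1 from R3.
Subtract 2 times R1 from R4.
Add R2 to R3.
Add 2 times R2 to R4.
Multiply R3 by -2.
Add R3 to R4.
Subtract 2 times R4 from R2.
Subtract 2 times R4 from R1.
Subtract 1/2 times R3 from R1.
Subtract R2 from R1.
Reading off the last column: u = 6, v = 5, w = -6, t = -3.

(6, 5, -6, -3)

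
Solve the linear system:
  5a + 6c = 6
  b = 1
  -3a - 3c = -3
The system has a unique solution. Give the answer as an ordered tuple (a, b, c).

(0, 1, 1)

Form the augmented matrix and row-reduce:
  [  5  0   6  |   6 ]
  [  0  1   0  |   1 ]
  [ -3  0  -3  |  -3 ]
R1 ← 1/5·R1
  [  1  0  6/5  |  6/5 ]
  [  0  1    0  |    1 ]
  [ -3  0   -3  |   -3 ]
R3 ← R3 + 3·R1
  [ 1  0  6/5  |  6/5 ]
  [ 0  1    0  |    1 ]
  [ 0  0  3/5  |  3/5 ]
R3 ← 5/3·R3
  [ 1  0  6/5  |  6/5 ]
  [ 0  1    0  |    1 ]
  [ 0  0    1  |    1 ]
R1 ← R1 − 6/5·R3
  [ 1  0  0  |  0 ]
  [ 0  1  0  |  1 ]
  [ 0  0  1  |  1 ]
Reading off the last column: a = 0, b = 1, c = 1.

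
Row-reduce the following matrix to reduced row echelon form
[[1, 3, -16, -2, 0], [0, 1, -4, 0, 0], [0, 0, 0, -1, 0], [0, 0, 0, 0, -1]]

Multiply ρ3 by -1.
  [ 1  3  -16  -2   0 ]
  [ 0  1   -4   0   0 ]
  [ 0  0    0   1   0 ]
  [ 0  0    0   0  -1 ]
Multiply ρ4 by -1.
  [ 1  3  -16  -2  0 ]
  [ 0  1   -4   0  0 ]
  [ 0  0    0   1  0 ]
  [ 0  0    0   0  1 ]
Add 2 times ρ3 to ρ1.
  [ 1  3  -16  0  0 ]
  [ 0  1   -4  0  0 ]
  [ 0  0    0  1  0 ]
  [ 0  0    0  0  1 ]
Subtract 3 times ρ2 from ρ1.
  [ 1  0  -4  0  0 ]
  [ 0  1  -4  0  0 ]
  [ 0  0   0  1  0 ]
  [ 0  0   0  0  1 ]

[[1, 0, -4, 0, 0], [0, 1, -4, 0, 0], [0, 0, 0, 1, 0], [0, 0, 0, 0, 1]]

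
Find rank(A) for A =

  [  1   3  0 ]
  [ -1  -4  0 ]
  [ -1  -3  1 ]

rank = 3

Add r1 to r2.
Add r1 to r3.
Multiply r2 by -1.
Subtract 3 times r2 from r1.
The reduced form has 3 nonzero rows.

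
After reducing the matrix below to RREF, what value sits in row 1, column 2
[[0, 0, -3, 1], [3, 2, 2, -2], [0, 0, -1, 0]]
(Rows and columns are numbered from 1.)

2/3

Swap R1 and R2.
  [ 3  2   2  -2 ]
  [ 0  0  -3   1 ]
  [ 0  0  -1   0 ]
Multiply R1 by 1/3.
  [ 1  2/3  2/3  -2/3 ]
  [ 0    0   -3     1 ]
  [ 0    0   -1     0 ]
Multiply R2 by -1/3.
  [ 1  2/3  2/3  -2/3 ]
  [ 0    0    1  -1/3 ]
  [ 0    0   -1     0 ]
Add R2 to R3.
  [ 1  2/3  2/3  -2/3 ]
  [ 0    0    1  -1/3 ]
  [ 0    0    0  -1/3 ]
Multiply R3 by -3.
  [ 1  2/3  2/3  -2/3 ]
  [ 0    0    1  -1/3 ]
  [ 0    0    0     1 ]
Add 1/3 times R3 to R2.
  [ 1  2/3  2/3  -2/3 ]
  [ 0    0    1     0 ]
  [ 0    0    0     1 ]
Add 2/3 times R3 to R1.
  [ 1  2/3  2/3  0 ]
  [ 0    0    1  0 ]
  [ 0    0    0  1 ]
Subtract 2/3 times R2 from R1.
  [ 1  2/3  0  0 ]
  [ 0    0  1  0 ]
  [ 0    0  0  1 ]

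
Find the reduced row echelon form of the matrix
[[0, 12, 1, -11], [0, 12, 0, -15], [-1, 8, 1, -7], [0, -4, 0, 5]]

r1 <-> r3
r1 → -1·r1
r2 → 1/12·r2
r3 → r3 − 12·r2
r4 → r4 + 4·r2
r1 → r1 + r3
r1 → r1 + 8·r2

[[1, 0, 0, 1], [0, 1, 0, -5/4], [0, 0, 1, 4], [0, 0, 0, 0]]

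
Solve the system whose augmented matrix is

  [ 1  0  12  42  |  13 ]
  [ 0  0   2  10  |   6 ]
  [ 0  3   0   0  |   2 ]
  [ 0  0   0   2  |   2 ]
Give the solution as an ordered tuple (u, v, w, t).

(-5, 2/3, -2, 1)

R2 ↔ R3
  [ 1  0  12  42  |  13 ]
  [ 0  3   0   0  |   2 ]
  [ 0  0   2  10  |   6 ]
  [ 0  0   0   2  |   2 ]
R2 -> 1/3·R2
  [ 1  0  12  42  |   13 ]
  [ 0  1   0   0  |  2/3 ]
  [ 0  0   2  10  |    6 ]
  [ 0  0   0   2  |    2 ]
R3 -> 1/2·R3
  [ 1  0  12  42  |   13 ]
  [ 0  1   0   0  |  2/3 ]
  [ 0  0   1   5  |    3 ]
  [ 0  0   0   2  |    2 ]
R4 -> 1/2·R4
  [ 1  0  12  42  |   13 ]
  [ 0  1   0   0  |  2/3 ]
  [ 0  0   1   5  |    3 ]
  [ 0  0   0   1  |    1 ]
R3 -> R3 − 5·R4
  [ 1  0  12  42  |   13 ]
  [ 0  1   0   0  |  2/3 ]
  [ 0  0   1   0  |   -2 ]
  [ 0  0   0   1  |    1 ]
R1 -> R1 − 42·R4
  [ 1  0  12  0  |  -29 ]
  [ 0  1   0  0  |  2/3 ]
  [ 0  0   1  0  |   -2 ]
  [ 0  0   0  1  |    1 ]
R1 -> R1 − 12·R3
  [ 1  0  0  0  |   -5 ]
  [ 0  1  0  0  |  2/3 ]
  [ 0  0  1  0  |   -2 ]
  [ 0  0  0  1  |    1 ]
Reading off the last column: u = -5, v = 2/3, w = -2, t = 1.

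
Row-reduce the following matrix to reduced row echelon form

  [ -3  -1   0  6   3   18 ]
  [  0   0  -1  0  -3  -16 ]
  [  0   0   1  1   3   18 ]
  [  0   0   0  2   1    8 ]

[[1, 1/3, 0, 0, 0, 2], [0, 0, 1, 0, 0, 4], [0, 0, 0, 1, 0, 2], [0, 0, 0, 0, 1, 4]]

R1 → -1/3·R1
R2 → -1·R2
R3 → R3 − R2
R4 → R4 − 2·R3
R2 → R2 − 3·R4
R1 → R1 + R4
R1 → R1 + 2·R3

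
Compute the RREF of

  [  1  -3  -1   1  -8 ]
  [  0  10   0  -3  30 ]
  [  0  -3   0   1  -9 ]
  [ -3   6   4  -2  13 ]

Add 3 times r1 to r4.
  [ 1  -3  -1   1   -8 ]
  [ 0  10   0  -3   30 ]
  [ 0  -3   0   1   -9 ]
  [ 0  -3   1   1  -11 ]
Multiply r2 by 1/10.
  [ 1  -3  -1      1   -8 ]
  [ 0   1   0  -3/10    3 ]
  [ 0  -3   0      1   -9 ]
  [ 0  -3   1      1  -11 ]
Add 3 times r2 to r3.
  [ 1  -3  -1      1   -8 ]
  [ 0   1   0  -3/10    3 ]
  [ 0   0   0   1/10    0 ]
  [ 0  -3   1      1  -11 ]
Add 3 times r2 to r4.
  [ 1  -3  -1      1  -8 ]
  [ 0   1   0  -3/10   3 ]
  [ 0   0   0   1/10   0 ]
  [ 0   0   1   1/10  -2 ]
Swap r3 and r4.
  [ 1  -3  -1      1  -8 ]
  [ 0   1   0  -3/10   3 ]
  [ 0   0   1   1/10  -2 ]
  [ 0   0   0   1/10   0 ]
Multiply r4 by 10.
  [ 1  -3  -1      1  -8 ]
  [ 0   1   0  -3/10   3 ]
  [ 0   0   1   1/10  -2 ]
  [ 0   0   0      1   0 ]
Subtract 1/10 times r4 from r3.
  [ 1  -3  -1      1  -8 ]
  [ 0   1   0  -3/10   3 ]
  [ 0   0   1      0  -2 ]
  [ 0   0   0      1   0 ]
Add 3/10 times r4 to r2.
  [ 1  -3  -1  1  -8 ]
  [ 0   1   0  0   3 ]
  [ 0   0   1  0  -2 ]
  [ 0   0   0  1   0 ]
Subtract r4 from r1.
  [ 1  -3  -1  0  -8 ]
  [ 0   1   0  0   3 ]
  [ 0   0   1  0  -2 ]
  [ 0   0   0  1   0 ]
Add r3 to r1.
  [ 1  -3  0  0  -10 ]
  [ 0   1  0  0    3 ]
  [ 0   0  1  0   -2 ]
  [ 0   0  0  1    0 ]
Add 3 times r2 to r1.
  [ 1  0  0  0  -1 ]
  [ 0  1  0  0   3 ]
  [ 0  0  1  0  -2 ]
  [ 0  0  0  1   0 ]

[[1, 0, 0, 0, -1], [0, 1, 0, 0, 3], [0, 0, 1, 0, -2], [0, 0, 0, 1, 0]]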